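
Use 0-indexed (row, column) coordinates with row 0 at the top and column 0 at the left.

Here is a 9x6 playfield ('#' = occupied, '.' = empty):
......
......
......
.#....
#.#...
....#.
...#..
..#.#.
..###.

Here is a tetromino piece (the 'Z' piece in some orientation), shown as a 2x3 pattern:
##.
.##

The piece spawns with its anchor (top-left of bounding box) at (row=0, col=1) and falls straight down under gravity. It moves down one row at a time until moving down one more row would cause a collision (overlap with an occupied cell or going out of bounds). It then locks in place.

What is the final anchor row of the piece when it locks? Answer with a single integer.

Answer: 2

Derivation:
Spawn at (row=0, col=1). Try each row:
  row 0: fits
  row 1: fits
  row 2: fits
  row 3: blocked -> lock at row 2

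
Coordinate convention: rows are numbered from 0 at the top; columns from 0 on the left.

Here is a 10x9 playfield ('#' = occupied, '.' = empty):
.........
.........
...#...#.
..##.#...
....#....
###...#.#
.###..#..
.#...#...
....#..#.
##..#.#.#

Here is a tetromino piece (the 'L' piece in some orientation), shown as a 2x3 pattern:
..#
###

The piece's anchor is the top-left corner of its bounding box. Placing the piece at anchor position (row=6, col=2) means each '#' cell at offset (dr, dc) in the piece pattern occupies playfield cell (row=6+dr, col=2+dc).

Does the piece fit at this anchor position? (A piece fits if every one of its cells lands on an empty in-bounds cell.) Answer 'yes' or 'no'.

Check each piece cell at anchor (6, 2):
  offset (0,2) -> (6,4): empty -> OK
  offset (1,0) -> (7,2): empty -> OK
  offset (1,1) -> (7,3): empty -> OK
  offset (1,2) -> (7,4): empty -> OK
All cells valid: yes

Answer: yes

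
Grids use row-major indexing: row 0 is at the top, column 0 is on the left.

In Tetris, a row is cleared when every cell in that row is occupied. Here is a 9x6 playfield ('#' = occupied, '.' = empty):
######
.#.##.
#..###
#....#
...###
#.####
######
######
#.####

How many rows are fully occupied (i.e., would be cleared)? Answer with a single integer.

Check each row:
  row 0: 0 empty cells -> FULL (clear)
  row 1: 3 empty cells -> not full
  row 2: 2 empty cells -> not full
  row 3: 4 empty cells -> not full
  row 4: 3 empty cells -> not full
  row 5: 1 empty cell -> not full
  row 6: 0 empty cells -> FULL (clear)
  row 7: 0 empty cells -> FULL (clear)
  row 8: 1 empty cell -> not full
Total rows cleared: 3

Answer: 3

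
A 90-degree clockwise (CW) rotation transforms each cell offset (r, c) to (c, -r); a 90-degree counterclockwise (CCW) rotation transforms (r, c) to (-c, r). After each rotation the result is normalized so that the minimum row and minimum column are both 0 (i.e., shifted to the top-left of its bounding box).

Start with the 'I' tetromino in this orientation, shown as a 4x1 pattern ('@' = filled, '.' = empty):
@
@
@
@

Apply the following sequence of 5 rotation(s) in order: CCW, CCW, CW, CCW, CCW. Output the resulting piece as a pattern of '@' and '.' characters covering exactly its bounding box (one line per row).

Answer: @@@@

Derivation:
Start:
@
@
@
@
After rotation 1 (CCW):
@@@@
After rotation 2 (CCW):
@
@
@
@
After rotation 3 (CW):
@@@@
After rotation 4 (CCW):
@
@
@
@
After rotation 5 (CCW):
@@@@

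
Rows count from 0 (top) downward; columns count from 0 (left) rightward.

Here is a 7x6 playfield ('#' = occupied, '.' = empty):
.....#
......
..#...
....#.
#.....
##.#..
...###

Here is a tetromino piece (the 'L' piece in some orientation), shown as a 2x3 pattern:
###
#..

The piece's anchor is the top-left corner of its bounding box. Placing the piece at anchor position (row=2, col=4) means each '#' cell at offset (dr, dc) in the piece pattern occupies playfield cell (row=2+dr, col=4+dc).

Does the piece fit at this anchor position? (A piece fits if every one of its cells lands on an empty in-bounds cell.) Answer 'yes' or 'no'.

Answer: no

Derivation:
Check each piece cell at anchor (2, 4):
  offset (0,0) -> (2,4): empty -> OK
  offset (0,1) -> (2,5): empty -> OK
  offset (0,2) -> (2,6): out of bounds -> FAIL
  offset (1,0) -> (3,4): occupied ('#') -> FAIL
All cells valid: no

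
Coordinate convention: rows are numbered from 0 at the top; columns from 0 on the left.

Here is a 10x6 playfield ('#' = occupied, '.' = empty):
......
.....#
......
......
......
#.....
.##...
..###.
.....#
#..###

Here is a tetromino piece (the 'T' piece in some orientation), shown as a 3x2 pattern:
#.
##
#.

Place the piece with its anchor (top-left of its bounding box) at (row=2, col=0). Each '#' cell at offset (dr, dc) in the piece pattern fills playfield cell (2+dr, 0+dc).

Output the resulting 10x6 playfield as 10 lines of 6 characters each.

Answer: ......
.....#
#.....
##....
#.....
#.....
.##...
..###.
.....#
#..###

Derivation:
Fill (2+0,0+0) = (2,0)
Fill (2+1,0+0) = (3,0)
Fill (2+1,0+1) = (3,1)
Fill (2+2,0+0) = (4,0)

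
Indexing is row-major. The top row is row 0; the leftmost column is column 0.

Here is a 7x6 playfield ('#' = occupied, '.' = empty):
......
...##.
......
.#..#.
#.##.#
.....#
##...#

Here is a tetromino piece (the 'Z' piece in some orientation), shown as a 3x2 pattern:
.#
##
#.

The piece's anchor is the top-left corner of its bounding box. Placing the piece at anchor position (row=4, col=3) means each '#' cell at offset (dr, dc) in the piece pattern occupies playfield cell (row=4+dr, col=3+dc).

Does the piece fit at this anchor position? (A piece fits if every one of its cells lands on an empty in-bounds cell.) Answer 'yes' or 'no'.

Check each piece cell at anchor (4, 3):
  offset (0,1) -> (4,4): empty -> OK
  offset (1,0) -> (5,3): empty -> OK
  offset (1,1) -> (5,4): empty -> OK
  offset (2,0) -> (6,3): empty -> OK
All cells valid: yes

Answer: yes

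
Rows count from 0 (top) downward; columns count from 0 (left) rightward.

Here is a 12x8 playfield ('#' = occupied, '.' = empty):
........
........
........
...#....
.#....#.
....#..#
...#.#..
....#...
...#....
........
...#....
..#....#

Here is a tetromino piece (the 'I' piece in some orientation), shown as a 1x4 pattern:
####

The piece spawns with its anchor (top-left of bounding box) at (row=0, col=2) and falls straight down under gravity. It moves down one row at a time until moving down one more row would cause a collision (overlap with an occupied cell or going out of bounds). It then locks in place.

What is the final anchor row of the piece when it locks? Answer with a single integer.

Spawn at (row=0, col=2). Try each row:
  row 0: fits
  row 1: fits
  row 2: fits
  row 3: blocked -> lock at row 2

Answer: 2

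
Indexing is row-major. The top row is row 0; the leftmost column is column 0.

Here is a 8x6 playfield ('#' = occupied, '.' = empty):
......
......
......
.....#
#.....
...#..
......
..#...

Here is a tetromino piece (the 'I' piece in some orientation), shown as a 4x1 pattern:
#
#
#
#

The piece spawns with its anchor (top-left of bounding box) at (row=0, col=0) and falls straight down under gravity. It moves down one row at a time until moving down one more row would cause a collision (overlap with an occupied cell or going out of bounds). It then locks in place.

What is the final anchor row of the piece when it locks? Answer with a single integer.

Spawn at (row=0, col=0). Try each row:
  row 0: fits
  row 1: blocked -> lock at row 0

Answer: 0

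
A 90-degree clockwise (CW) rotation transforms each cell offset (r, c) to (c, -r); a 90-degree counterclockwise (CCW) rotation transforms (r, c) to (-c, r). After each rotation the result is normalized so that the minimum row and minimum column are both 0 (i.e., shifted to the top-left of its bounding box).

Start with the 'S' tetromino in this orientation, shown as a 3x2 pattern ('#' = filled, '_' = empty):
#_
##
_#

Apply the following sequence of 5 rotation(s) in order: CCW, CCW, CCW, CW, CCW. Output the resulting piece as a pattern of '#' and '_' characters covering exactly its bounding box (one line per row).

Answer: _##
##_

Derivation:
Start:
#_
##
_#
After rotation 1 (CCW):
_##
##_
After rotation 2 (CCW):
#_
##
_#
After rotation 3 (CCW):
_##
##_
After rotation 4 (CW):
#_
##
_#
After rotation 5 (CCW):
_##
##_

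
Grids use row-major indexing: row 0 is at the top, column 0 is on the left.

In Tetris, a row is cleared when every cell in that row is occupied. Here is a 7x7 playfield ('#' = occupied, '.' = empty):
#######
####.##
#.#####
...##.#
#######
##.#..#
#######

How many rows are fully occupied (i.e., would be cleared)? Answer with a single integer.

Check each row:
  row 0: 0 empty cells -> FULL (clear)
  row 1: 1 empty cell -> not full
  row 2: 1 empty cell -> not full
  row 3: 4 empty cells -> not full
  row 4: 0 empty cells -> FULL (clear)
  row 5: 3 empty cells -> not full
  row 6: 0 empty cells -> FULL (clear)
Total rows cleared: 3

Answer: 3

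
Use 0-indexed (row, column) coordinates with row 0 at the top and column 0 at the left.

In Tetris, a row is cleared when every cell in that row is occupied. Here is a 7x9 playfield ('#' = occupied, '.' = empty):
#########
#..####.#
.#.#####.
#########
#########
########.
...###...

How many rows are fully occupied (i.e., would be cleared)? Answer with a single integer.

Check each row:
  row 0: 0 empty cells -> FULL (clear)
  row 1: 3 empty cells -> not full
  row 2: 3 empty cells -> not full
  row 3: 0 empty cells -> FULL (clear)
  row 4: 0 empty cells -> FULL (clear)
  row 5: 1 empty cell -> not full
  row 6: 6 empty cells -> not full
Total rows cleared: 3

Answer: 3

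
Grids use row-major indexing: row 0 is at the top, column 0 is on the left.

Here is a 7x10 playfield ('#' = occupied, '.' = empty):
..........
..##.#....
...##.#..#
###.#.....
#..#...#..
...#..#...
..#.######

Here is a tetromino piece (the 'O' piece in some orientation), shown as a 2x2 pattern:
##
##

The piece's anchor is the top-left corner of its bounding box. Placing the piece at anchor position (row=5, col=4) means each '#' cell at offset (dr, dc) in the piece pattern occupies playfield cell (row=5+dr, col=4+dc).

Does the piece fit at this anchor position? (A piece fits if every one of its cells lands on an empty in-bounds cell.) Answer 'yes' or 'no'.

Check each piece cell at anchor (5, 4):
  offset (0,0) -> (5,4): empty -> OK
  offset (0,1) -> (5,5): empty -> OK
  offset (1,0) -> (6,4): occupied ('#') -> FAIL
  offset (1,1) -> (6,5): occupied ('#') -> FAIL
All cells valid: no

Answer: no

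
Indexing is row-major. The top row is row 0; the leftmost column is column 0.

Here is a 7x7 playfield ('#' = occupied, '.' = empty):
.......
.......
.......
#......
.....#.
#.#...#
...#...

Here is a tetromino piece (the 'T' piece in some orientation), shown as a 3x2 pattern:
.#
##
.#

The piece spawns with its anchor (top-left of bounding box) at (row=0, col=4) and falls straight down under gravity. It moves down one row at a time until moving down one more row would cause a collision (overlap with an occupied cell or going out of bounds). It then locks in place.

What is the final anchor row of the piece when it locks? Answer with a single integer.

Answer: 1

Derivation:
Spawn at (row=0, col=4). Try each row:
  row 0: fits
  row 1: fits
  row 2: blocked -> lock at row 1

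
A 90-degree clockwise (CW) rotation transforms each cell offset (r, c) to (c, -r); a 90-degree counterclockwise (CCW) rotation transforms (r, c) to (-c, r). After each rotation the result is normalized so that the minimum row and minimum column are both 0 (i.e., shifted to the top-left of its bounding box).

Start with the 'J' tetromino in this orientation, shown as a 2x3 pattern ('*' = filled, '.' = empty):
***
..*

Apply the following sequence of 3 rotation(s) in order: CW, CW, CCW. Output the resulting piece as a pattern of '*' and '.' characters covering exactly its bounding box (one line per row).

Start:
***
..*
After rotation 1 (CW):
.*
.*
**
After rotation 2 (CW):
*..
***
After rotation 3 (CCW):
.*
.*
**

Answer: .*
.*
**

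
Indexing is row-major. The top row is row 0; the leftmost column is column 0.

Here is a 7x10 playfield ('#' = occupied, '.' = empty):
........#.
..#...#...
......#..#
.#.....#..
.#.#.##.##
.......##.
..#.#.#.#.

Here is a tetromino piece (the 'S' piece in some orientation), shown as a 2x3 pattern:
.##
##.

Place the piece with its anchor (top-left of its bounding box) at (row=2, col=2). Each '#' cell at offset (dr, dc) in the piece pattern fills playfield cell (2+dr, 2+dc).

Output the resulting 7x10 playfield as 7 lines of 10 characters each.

Answer: ........#.
..#...#...
...##.#..#
.###...#..
.#.#.##.##
.......##.
..#.#.#.#.

Derivation:
Fill (2+0,2+1) = (2,3)
Fill (2+0,2+2) = (2,4)
Fill (2+1,2+0) = (3,2)
Fill (2+1,2+1) = (3,3)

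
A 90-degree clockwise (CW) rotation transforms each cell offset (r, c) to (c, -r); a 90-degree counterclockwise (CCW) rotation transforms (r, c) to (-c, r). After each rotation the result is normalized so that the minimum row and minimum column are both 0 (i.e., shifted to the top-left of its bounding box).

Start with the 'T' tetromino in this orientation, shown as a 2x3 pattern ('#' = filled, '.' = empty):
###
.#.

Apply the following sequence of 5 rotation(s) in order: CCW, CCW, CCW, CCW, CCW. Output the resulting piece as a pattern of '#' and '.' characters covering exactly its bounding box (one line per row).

Answer: #.
##
#.

Derivation:
Start:
###
.#.
After rotation 1 (CCW):
#.
##
#.
After rotation 2 (CCW):
.#.
###
After rotation 3 (CCW):
.#
##
.#
After rotation 4 (CCW):
###
.#.
After rotation 5 (CCW):
#.
##
#.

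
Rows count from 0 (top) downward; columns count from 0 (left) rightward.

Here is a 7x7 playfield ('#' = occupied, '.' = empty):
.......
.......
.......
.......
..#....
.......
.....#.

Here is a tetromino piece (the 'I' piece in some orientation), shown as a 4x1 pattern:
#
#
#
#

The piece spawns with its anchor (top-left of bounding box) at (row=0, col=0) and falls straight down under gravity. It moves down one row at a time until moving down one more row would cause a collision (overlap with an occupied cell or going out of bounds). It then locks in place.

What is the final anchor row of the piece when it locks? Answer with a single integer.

Spawn at (row=0, col=0). Try each row:
  row 0: fits
  row 1: fits
  row 2: fits
  row 3: fits
  row 4: blocked -> lock at row 3

Answer: 3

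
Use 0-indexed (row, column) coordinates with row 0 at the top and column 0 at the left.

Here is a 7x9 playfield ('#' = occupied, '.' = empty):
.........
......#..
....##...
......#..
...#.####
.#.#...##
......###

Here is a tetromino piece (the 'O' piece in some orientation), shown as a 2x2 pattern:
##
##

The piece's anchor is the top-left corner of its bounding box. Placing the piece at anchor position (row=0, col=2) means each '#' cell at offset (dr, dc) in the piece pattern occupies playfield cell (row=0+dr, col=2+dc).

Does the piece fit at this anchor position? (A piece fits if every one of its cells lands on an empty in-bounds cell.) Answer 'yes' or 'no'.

Check each piece cell at anchor (0, 2):
  offset (0,0) -> (0,2): empty -> OK
  offset (0,1) -> (0,3): empty -> OK
  offset (1,0) -> (1,2): empty -> OK
  offset (1,1) -> (1,3): empty -> OK
All cells valid: yes

Answer: yes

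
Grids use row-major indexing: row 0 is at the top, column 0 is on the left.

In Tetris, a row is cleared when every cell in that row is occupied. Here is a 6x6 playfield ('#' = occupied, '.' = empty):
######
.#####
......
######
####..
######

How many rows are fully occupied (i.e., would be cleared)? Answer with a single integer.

Check each row:
  row 0: 0 empty cells -> FULL (clear)
  row 1: 1 empty cell -> not full
  row 2: 6 empty cells -> not full
  row 3: 0 empty cells -> FULL (clear)
  row 4: 2 empty cells -> not full
  row 5: 0 empty cells -> FULL (clear)
Total rows cleared: 3

Answer: 3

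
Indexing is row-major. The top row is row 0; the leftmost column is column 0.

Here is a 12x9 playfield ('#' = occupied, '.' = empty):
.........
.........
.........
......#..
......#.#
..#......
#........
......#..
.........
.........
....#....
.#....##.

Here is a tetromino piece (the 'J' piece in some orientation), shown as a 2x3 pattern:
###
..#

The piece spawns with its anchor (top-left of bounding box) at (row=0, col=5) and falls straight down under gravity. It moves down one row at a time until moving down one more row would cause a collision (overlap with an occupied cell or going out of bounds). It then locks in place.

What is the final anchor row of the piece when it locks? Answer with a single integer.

Spawn at (row=0, col=5). Try each row:
  row 0: fits
  row 1: fits
  row 2: fits
  row 3: blocked -> lock at row 2

Answer: 2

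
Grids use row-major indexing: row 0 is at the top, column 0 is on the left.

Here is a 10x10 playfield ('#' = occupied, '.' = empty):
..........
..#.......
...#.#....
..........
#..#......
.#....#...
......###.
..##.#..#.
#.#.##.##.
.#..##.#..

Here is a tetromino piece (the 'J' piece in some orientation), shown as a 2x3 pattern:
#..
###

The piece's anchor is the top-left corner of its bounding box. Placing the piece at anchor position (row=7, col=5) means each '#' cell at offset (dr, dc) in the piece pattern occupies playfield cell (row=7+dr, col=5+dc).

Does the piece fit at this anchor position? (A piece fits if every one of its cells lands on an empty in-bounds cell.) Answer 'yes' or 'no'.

Answer: no

Derivation:
Check each piece cell at anchor (7, 5):
  offset (0,0) -> (7,5): occupied ('#') -> FAIL
  offset (1,0) -> (8,5): occupied ('#') -> FAIL
  offset (1,1) -> (8,6): empty -> OK
  offset (1,2) -> (8,7): occupied ('#') -> FAIL
All cells valid: no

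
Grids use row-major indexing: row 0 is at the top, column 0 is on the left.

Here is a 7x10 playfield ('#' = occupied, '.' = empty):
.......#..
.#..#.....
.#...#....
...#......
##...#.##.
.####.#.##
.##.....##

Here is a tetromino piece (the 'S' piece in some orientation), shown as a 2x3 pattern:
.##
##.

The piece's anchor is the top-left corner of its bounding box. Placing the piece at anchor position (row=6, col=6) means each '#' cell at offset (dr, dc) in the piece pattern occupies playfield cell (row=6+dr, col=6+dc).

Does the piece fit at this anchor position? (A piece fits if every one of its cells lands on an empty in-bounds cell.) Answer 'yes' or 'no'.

Answer: no

Derivation:
Check each piece cell at anchor (6, 6):
  offset (0,1) -> (6,7): empty -> OK
  offset (0,2) -> (6,8): occupied ('#') -> FAIL
  offset (1,0) -> (7,6): out of bounds -> FAIL
  offset (1,1) -> (7,7): out of bounds -> FAIL
All cells valid: no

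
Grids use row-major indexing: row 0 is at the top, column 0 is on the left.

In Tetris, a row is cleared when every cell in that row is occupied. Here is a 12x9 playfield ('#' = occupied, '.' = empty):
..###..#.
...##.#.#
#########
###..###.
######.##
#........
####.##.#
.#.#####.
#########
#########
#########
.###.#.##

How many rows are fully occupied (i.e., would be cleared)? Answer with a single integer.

Check each row:
  row 0: 5 empty cells -> not full
  row 1: 5 empty cells -> not full
  row 2: 0 empty cells -> FULL (clear)
  row 3: 3 empty cells -> not full
  row 4: 1 empty cell -> not full
  row 5: 8 empty cells -> not full
  row 6: 2 empty cells -> not full
  row 7: 3 empty cells -> not full
  row 8: 0 empty cells -> FULL (clear)
  row 9: 0 empty cells -> FULL (clear)
  row 10: 0 empty cells -> FULL (clear)
  row 11: 3 empty cells -> not full
Total rows cleared: 4

Answer: 4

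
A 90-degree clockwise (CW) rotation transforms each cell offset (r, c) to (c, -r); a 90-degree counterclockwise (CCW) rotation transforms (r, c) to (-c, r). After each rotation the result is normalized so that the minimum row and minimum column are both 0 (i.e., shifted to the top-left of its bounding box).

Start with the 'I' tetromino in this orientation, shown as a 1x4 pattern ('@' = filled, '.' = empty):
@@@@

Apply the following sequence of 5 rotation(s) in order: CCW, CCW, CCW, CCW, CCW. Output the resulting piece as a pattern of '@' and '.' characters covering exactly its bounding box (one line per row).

Answer: @
@
@
@

Derivation:
Start:
@@@@
After rotation 1 (CCW):
@
@
@
@
After rotation 2 (CCW):
@@@@
After rotation 3 (CCW):
@
@
@
@
After rotation 4 (CCW):
@@@@
After rotation 5 (CCW):
@
@
@
@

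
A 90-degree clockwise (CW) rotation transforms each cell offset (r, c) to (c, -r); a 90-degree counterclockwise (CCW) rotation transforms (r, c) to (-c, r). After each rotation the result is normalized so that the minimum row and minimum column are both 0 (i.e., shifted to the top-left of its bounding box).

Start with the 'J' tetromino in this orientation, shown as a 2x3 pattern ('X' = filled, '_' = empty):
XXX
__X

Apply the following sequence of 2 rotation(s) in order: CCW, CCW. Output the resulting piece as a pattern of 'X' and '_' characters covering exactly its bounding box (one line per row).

Start:
XXX
__X
After rotation 1 (CCW):
XX
X_
X_
After rotation 2 (CCW):
X__
XXX

Answer: X__
XXX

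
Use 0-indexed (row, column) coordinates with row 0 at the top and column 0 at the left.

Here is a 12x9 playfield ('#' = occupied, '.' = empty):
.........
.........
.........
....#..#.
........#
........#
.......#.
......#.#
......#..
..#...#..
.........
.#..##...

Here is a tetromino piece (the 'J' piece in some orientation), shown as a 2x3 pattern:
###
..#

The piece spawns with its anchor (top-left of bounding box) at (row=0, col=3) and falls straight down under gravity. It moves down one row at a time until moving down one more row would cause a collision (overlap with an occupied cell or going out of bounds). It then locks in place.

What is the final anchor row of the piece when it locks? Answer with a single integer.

Spawn at (row=0, col=3). Try each row:
  row 0: fits
  row 1: fits
  row 2: fits
  row 3: blocked -> lock at row 2

Answer: 2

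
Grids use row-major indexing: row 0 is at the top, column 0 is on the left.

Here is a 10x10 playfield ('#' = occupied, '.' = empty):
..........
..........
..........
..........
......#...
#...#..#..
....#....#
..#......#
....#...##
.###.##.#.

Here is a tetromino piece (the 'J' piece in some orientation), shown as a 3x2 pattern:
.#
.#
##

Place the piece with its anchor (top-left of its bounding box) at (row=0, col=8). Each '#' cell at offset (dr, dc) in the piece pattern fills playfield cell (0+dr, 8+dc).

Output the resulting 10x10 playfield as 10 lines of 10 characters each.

Answer: .........#
.........#
........##
..........
......#...
#...#..#..
....#....#
..#......#
....#...##
.###.##.#.

Derivation:
Fill (0+0,8+1) = (0,9)
Fill (0+1,8+1) = (1,9)
Fill (0+2,8+0) = (2,8)
Fill (0+2,8+1) = (2,9)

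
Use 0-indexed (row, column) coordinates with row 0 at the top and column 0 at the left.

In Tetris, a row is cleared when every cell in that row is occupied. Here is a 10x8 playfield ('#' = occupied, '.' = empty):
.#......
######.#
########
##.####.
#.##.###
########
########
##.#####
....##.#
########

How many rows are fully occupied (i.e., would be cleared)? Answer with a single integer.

Answer: 4

Derivation:
Check each row:
  row 0: 7 empty cells -> not full
  row 1: 1 empty cell -> not full
  row 2: 0 empty cells -> FULL (clear)
  row 3: 2 empty cells -> not full
  row 4: 2 empty cells -> not full
  row 5: 0 empty cells -> FULL (clear)
  row 6: 0 empty cells -> FULL (clear)
  row 7: 1 empty cell -> not full
  row 8: 5 empty cells -> not full
  row 9: 0 empty cells -> FULL (clear)
Total rows cleared: 4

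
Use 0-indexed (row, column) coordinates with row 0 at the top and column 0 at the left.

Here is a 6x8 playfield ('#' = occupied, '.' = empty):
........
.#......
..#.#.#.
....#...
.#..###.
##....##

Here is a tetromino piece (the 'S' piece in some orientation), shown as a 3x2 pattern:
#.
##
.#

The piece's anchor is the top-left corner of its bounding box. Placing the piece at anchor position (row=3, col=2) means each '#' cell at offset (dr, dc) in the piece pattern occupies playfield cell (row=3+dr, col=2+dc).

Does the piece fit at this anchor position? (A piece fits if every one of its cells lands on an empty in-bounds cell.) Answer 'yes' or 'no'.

Check each piece cell at anchor (3, 2):
  offset (0,0) -> (3,2): empty -> OK
  offset (1,0) -> (4,2): empty -> OK
  offset (1,1) -> (4,3): empty -> OK
  offset (2,1) -> (5,3): empty -> OK
All cells valid: yes

Answer: yes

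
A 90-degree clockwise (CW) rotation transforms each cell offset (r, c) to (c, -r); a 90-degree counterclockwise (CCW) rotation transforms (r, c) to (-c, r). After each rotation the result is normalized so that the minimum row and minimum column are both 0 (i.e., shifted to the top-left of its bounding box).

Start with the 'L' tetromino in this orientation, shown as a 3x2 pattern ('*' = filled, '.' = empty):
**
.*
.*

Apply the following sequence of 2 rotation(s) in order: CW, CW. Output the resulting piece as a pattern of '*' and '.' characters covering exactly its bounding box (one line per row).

Answer: *.
*.
**

Derivation:
Start:
**
.*
.*
After rotation 1 (CW):
..*
***
After rotation 2 (CW):
*.
*.
**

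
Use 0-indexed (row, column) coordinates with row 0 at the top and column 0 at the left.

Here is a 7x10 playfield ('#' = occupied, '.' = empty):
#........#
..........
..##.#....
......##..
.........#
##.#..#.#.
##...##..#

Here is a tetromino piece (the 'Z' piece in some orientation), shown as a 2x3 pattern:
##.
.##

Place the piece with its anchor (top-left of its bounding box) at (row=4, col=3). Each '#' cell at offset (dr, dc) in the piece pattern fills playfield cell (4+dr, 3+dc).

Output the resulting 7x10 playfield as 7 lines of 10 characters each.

Fill (4+0,3+0) = (4,3)
Fill (4+0,3+1) = (4,4)
Fill (4+1,3+1) = (5,4)
Fill (4+1,3+2) = (5,5)

Answer: #........#
..........
..##.#....
......##..
...##....#
##.####.#.
##...##..#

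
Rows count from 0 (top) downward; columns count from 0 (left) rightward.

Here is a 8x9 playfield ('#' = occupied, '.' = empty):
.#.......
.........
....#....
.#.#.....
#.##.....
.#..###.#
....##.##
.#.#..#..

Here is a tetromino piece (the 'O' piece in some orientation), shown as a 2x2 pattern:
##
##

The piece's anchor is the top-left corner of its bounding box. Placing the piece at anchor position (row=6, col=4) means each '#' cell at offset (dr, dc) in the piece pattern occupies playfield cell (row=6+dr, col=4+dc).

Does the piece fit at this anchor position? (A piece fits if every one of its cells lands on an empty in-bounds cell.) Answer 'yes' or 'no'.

Answer: no

Derivation:
Check each piece cell at anchor (6, 4):
  offset (0,0) -> (6,4): occupied ('#') -> FAIL
  offset (0,1) -> (6,5): occupied ('#') -> FAIL
  offset (1,0) -> (7,4): empty -> OK
  offset (1,1) -> (7,5): empty -> OK
All cells valid: no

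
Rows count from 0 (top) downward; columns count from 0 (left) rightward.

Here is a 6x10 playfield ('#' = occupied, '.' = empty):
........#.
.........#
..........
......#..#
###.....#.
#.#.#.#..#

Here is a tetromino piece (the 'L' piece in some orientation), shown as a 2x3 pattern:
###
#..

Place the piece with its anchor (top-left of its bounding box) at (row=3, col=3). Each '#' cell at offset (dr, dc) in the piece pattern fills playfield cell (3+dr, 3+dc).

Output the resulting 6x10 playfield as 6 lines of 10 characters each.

Fill (3+0,3+0) = (3,3)
Fill (3+0,3+1) = (3,4)
Fill (3+0,3+2) = (3,5)
Fill (3+1,3+0) = (4,3)

Answer: ........#.
.........#
..........
...####..#
####....#.
#.#.#.#..#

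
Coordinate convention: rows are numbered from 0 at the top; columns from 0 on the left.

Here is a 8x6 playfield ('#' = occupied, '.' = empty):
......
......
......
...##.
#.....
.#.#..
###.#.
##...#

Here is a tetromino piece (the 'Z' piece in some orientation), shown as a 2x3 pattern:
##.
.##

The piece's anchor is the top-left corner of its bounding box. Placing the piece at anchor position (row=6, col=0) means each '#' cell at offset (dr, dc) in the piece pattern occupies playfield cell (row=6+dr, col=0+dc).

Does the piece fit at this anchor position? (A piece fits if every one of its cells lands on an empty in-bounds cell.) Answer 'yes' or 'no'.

Check each piece cell at anchor (6, 0):
  offset (0,0) -> (6,0): occupied ('#') -> FAIL
  offset (0,1) -> (6,1): occupied ('#') -> FAIL
  offset (1,1) -> (7,1): occupied ('#') -> FAIL
  offset (1,2) -> (7,2): empty -> OK
All cells valid: no

Answer: no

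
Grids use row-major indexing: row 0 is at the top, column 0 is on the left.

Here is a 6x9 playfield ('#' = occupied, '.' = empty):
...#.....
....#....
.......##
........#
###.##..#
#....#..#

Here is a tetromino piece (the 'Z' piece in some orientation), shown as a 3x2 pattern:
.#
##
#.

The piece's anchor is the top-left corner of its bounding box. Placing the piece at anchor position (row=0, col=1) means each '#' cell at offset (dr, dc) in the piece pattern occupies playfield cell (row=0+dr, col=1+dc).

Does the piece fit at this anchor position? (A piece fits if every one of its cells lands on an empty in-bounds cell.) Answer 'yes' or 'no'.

Check each piece cell at anchor (0, 1):
  offset (0,1) -> (0,2): empty -> OK
  offset (1,0) -> (1,1): empty -> OK
  offset (1,1) -> (1,2): empty -> OK
  offset (2,0) -> (2,1): empty -> OK
All cells valid: yes

Answer: yes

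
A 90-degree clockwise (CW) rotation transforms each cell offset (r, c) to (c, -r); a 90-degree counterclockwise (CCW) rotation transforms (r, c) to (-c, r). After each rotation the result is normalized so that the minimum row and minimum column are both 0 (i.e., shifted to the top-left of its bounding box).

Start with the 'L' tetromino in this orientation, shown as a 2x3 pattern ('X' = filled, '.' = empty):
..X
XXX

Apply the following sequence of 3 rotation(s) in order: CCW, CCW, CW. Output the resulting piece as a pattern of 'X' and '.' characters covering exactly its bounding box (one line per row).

Answer: XX
.X
.X

Derivation:
Start:
..X
XXX
After rotation 1 (CCW):
XX
.X
.X
After rotation 2 (CCW):
XXX
X..
After rotation 3 (CW):
XX
.X
.X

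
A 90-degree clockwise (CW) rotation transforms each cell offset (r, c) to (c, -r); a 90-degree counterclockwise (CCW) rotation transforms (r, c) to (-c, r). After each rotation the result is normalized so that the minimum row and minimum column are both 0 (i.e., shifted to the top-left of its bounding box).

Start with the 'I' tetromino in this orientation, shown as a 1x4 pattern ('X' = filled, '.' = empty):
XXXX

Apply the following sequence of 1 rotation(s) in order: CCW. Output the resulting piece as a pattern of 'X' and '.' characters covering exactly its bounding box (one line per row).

Answer: X
X
X
X

Derivation:
Start:
XXXX
After rotation 1 (CCW):
X
X
X
X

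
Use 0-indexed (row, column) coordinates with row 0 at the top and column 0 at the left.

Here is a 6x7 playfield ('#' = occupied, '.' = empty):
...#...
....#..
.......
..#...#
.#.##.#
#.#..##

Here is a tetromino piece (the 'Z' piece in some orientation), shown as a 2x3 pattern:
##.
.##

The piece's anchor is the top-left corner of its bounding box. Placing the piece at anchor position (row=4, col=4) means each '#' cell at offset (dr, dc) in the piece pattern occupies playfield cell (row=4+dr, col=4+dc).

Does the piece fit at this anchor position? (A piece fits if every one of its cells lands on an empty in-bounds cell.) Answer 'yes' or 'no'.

Answer: no

Derivation:
Check each piece cell at anchor (4, 4):
  offset (0,0) -> (4,4): occupied ('#') -> FAIL
  offset (0,1) -> (4,5): empty -> OK
  offset (1,1) -> (5,5): occupied ('#') -> FAIL
  offset (1,2) -> (5,6): occupied ('#') -> FAIL
All cells valid: no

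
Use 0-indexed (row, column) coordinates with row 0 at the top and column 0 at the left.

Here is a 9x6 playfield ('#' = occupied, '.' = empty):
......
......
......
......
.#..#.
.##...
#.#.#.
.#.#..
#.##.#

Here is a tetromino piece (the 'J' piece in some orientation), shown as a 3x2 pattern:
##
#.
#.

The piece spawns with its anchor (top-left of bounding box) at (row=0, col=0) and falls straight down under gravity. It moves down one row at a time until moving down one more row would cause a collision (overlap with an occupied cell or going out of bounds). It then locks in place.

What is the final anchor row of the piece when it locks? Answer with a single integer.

Spawn at (row=0, col=0). Try each row:
  row 0: fits
  row 1: fits
  row 2: fits
  row 3: fits
  row 4: blocked -> lock at row 3

Answer: 3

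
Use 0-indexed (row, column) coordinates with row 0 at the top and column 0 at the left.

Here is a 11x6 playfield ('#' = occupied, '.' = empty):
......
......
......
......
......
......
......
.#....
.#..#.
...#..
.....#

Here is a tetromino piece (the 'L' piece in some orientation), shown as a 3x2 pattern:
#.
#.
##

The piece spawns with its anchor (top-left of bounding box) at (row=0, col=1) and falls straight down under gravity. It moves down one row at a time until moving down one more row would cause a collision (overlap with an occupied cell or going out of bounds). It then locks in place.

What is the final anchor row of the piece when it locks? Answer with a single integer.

Spawn at (row=0, col=1). Try each row:
  row 0: fits
  row 1: fits
  row 2: fits
  row 3: fits
  row 4: fits
  row 5: blocked -> lock at row 4

Answer: 4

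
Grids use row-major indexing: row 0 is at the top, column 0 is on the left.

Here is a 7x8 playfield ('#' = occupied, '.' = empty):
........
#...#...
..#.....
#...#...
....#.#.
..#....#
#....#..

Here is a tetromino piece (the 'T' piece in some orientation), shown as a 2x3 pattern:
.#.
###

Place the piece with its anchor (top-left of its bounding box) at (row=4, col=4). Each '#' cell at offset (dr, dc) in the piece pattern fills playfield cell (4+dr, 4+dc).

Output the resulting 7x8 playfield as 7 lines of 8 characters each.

Fill (4+0,4+1) = (4,5)
Fill (4+1,4+0) = (5,4)
Fill (4+1,4+1) = (5,5)
Fill (4+1,4+2) = (5,6)

Answer: ........
#...#...
..#.....
#...#...
....###.
..#.####
#....#..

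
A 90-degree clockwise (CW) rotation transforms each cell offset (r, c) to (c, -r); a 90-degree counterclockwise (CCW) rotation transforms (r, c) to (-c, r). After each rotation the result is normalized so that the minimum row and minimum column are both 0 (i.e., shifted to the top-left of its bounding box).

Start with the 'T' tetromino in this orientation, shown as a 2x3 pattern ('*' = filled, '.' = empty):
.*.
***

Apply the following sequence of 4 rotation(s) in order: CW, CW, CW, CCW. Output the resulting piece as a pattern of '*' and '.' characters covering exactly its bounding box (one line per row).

Start:
.*.
***
After rotation 1 (CW):
*.
**
*.
After rotation 2 (CW):
***
.*.
After rotation 3 (CW):
.*
**
.*
After rotation 4 (CCW):
***
.*.

Answer: ***
.*.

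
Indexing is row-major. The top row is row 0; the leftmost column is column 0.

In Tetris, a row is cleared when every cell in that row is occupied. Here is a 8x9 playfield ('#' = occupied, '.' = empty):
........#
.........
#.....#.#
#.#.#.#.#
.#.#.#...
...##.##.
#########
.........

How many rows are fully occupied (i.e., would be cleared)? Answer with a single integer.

Check each row:
  row 0: 8 empty cells -> not full
  row 1: 9 empty cells -> not full
  row 2: 6 empty cells -> not full
  row 3: 4 empty cells -> not full
  row 4: 6 empty cells -> not full
  row 5: 5 empty cells -> not full
  row 6: 0 empty cells -> FULL (clear)
  row 7: 9 empty cells -> not full
Total rows cleared: 1

Answer: 1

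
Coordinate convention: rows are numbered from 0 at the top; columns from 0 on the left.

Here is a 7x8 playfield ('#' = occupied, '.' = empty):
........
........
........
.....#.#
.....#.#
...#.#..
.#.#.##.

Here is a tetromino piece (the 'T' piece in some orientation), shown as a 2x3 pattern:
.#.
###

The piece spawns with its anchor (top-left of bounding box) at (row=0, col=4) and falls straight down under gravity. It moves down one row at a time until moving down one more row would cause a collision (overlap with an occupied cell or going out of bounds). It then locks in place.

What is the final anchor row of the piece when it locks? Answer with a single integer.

Answer: 1

Derivation:
Spawn at (row=0, col=4). Try each row:
  row 0: fits
  row 1: fits
  row 2: blocked -> lock at row 1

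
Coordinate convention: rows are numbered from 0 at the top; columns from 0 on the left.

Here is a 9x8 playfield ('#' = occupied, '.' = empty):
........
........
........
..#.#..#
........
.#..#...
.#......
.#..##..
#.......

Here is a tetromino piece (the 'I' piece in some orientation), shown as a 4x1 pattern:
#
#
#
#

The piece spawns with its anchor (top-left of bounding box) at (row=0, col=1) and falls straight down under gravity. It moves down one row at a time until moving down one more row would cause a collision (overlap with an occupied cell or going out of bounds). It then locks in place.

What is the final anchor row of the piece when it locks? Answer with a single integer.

Spawn at (row=0, col=1). Try each row:
  row 0: fits
  row 1: fits
  row 2: blocked -> lock at row 1

Answer: 1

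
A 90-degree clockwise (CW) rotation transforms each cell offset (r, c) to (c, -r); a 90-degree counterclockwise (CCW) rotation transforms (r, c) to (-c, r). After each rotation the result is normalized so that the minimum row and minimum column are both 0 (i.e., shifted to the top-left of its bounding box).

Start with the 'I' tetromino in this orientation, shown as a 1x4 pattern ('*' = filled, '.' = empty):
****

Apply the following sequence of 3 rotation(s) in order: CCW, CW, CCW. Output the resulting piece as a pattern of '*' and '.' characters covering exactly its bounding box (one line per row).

Start:
****
After rotation 1 (CCW):
*
*
*
*
After rotation 2 (CW):
****
After rotation 3 (CCW):
*
*
*
*

Answer: *
*
*
*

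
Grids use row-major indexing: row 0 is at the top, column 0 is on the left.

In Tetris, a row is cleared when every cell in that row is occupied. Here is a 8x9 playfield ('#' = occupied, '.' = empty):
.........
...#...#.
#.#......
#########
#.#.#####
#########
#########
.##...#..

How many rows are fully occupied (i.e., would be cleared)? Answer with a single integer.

Answer: 3

Derivation:
Check each row:
  row 0: 9 empty cells -> not full
  row 1: 7 empty cells -> not full
  row 2: 7 empty cells -> not full
  row 3: 0 empty cells -> FULL (clear)
  row 4: 2 empty cells -> not full
  row 5: 0 empty cells -> FULL (clear)
  row 6: 0 empty cells -> FULL (clear)
  row 7: 6 empty cells -> not full
Total rows cleared: 3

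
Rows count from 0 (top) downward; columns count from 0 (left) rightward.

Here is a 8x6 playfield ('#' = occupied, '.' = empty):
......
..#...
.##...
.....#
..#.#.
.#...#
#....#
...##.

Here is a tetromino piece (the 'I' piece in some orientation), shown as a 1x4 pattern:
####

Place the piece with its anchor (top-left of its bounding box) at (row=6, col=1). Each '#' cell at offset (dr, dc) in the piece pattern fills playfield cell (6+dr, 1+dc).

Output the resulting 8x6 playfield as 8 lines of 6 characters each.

Answer: ......
..#...
.##...
.....#
..#.#.
.#...#
######
...##.

Derivation:
Fill (6+0,1+0) = (6,1)
Fill (6+0,1+1) = (6,2)
Fill (6+0,1+2) = (6,3)
Fill (6+0,1+3) = (6,4)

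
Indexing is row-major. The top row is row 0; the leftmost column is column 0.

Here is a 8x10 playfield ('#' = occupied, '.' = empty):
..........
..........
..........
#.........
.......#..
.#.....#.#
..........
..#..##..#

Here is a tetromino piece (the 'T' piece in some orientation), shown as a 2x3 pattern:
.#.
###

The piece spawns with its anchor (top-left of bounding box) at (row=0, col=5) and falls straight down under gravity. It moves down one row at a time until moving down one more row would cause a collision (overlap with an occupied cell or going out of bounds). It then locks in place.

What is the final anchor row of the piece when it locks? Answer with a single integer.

Spawn at (row=0, col=5). Try each row:
  row 0: fits
  row 1: fits
  row 2: fits
  row 3: blocked -> lock at row 2

Answer: 2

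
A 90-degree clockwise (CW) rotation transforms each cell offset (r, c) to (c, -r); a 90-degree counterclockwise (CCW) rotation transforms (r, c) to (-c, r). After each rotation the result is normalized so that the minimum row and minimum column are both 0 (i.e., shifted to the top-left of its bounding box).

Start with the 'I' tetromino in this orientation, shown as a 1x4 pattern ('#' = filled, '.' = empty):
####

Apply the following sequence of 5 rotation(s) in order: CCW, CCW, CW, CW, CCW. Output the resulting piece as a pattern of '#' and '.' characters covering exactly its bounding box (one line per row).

Start:
####
After rotation 1 (CCW):
#
#
#
#
After rotation 2 (CCW):
####
After rotation 3 (CW):
#
#
#
#
After rotation 4 (CW):
####
After rotation 5 (CCW):
#
#
#
#

Answer: #
#
#
#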